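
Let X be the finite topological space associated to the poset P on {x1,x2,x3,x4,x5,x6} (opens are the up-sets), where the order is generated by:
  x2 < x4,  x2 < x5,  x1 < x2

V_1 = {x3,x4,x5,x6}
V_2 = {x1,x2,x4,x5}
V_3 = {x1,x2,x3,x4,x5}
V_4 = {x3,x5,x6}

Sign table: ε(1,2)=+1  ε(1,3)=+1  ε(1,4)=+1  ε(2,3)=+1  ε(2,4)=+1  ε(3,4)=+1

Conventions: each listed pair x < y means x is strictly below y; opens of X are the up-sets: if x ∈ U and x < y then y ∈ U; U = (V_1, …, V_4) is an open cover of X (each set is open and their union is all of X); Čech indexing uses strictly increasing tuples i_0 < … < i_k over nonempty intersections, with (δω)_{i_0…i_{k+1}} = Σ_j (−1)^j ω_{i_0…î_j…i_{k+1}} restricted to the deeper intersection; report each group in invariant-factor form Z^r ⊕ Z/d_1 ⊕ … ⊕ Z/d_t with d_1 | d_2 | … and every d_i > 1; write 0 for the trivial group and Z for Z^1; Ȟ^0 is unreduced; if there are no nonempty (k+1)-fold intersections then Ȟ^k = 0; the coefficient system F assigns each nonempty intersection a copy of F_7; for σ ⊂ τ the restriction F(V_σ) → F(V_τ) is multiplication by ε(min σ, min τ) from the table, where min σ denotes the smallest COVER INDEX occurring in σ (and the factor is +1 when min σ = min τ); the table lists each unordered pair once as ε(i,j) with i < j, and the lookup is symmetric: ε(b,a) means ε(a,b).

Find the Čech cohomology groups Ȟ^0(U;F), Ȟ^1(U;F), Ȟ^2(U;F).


Ȟ^0 = Z/7, Ȟ^1 = 0 and Ȟ^2 = 0

cover nerve:
  V12={x4,x5} V13={x3,x4,x5} V14={x3,x5,x6} V23={x1,x2,x4,x5} V24={x5} V34={x3,x5}
  V123={x4,x5} V124={x5} V134={x3,x5} V234={x5}
  V1234={x5}
C dims 4,6,4,1; δ0: rk_F7 3; δ1: rk_F7 3; δ2: rk_F7 1
Ȟ^0: (4−3)−0=1 ⇒ Z/7
Ȟ^1: (6−3)−3=0 ⇒ 0
Ȟ^2: (4−1)−3=0 ⇒ 0


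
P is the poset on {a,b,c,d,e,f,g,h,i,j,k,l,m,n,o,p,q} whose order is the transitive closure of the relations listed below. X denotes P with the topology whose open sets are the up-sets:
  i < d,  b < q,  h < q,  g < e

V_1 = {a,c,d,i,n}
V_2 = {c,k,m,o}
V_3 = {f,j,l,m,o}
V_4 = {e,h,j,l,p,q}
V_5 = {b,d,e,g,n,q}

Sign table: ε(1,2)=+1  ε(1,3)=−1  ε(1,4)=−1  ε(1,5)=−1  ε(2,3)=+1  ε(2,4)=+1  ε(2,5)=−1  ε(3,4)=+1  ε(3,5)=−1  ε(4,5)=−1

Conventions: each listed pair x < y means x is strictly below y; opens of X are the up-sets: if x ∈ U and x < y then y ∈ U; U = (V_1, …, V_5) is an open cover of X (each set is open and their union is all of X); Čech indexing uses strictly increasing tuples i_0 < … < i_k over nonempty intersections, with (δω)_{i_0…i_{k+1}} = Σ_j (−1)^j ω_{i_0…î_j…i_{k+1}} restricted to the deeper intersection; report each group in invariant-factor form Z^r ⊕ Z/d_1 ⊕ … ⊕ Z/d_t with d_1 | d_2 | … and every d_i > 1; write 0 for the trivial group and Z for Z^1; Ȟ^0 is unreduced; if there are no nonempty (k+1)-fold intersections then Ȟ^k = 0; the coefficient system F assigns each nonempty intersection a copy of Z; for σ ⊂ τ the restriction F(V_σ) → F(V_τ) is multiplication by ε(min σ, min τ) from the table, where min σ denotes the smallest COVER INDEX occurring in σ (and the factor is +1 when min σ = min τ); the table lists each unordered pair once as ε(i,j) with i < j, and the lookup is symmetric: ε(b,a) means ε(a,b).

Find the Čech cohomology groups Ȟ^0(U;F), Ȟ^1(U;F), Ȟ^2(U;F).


nonempty overlaps:
  V12={c} V15={d,n} V23={m,o} V34={j,l} V45={e,q}
C dims 5,5; δ0: rk 4, SNF 1^4
degree 0: 5−4−0 = 1 → Ȟ^0 ≅ Z
degree 1: 5−0−4 = 1 → Ȟ^1 ≅ Z
degree 2: 0−0−0 = 0 → Ȟ^2 ≅ 0

Ȟ^0 = Z,  Ȟ^1 = Z,  Ȟ^2 = 0


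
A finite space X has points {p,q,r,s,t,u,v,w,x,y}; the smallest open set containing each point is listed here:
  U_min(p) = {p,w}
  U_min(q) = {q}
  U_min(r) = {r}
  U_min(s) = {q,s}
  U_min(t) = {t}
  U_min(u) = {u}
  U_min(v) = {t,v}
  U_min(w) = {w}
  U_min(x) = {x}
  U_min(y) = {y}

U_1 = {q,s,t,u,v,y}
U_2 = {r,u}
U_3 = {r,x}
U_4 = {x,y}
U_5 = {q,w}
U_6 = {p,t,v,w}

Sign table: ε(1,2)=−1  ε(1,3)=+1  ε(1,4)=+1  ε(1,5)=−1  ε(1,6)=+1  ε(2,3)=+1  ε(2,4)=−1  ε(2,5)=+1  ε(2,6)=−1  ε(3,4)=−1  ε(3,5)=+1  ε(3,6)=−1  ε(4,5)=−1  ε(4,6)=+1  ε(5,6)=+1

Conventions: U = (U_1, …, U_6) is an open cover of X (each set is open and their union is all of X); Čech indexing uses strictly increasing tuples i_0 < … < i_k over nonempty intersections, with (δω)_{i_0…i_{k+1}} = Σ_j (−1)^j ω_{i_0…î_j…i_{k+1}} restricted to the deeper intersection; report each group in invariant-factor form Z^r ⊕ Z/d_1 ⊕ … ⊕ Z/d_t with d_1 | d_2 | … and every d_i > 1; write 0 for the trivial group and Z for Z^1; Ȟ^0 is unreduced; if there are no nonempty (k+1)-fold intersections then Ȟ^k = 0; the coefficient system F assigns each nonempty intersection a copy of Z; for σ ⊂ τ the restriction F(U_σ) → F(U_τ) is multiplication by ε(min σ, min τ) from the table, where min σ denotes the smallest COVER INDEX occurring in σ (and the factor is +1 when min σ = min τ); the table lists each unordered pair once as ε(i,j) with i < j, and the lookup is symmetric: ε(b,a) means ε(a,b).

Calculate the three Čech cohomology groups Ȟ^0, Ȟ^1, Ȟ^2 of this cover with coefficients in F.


nonempty overlaps:
  U12={u} U14={y} U15={q} U16={t,v} U23={r} U34={x} U56={w}
C dims 6,7; δ0: rk 6, SNF 1^5·2
degree 0: 6−6−0 = 0 → Ȟ^0 ≅ 0
degree 1: 7−0−6 = 1 plus torsion [2] → Ȟ^1 ≅ Z ⊕ Z/2
degree 2: 0−0−0 = 0 → Ȟ^2 ≅ 0

Ȟ^0 ≅ 0, Ȟ^1 ≅ Z ⊕ Z/2, Ȟ^2 ≅ 0


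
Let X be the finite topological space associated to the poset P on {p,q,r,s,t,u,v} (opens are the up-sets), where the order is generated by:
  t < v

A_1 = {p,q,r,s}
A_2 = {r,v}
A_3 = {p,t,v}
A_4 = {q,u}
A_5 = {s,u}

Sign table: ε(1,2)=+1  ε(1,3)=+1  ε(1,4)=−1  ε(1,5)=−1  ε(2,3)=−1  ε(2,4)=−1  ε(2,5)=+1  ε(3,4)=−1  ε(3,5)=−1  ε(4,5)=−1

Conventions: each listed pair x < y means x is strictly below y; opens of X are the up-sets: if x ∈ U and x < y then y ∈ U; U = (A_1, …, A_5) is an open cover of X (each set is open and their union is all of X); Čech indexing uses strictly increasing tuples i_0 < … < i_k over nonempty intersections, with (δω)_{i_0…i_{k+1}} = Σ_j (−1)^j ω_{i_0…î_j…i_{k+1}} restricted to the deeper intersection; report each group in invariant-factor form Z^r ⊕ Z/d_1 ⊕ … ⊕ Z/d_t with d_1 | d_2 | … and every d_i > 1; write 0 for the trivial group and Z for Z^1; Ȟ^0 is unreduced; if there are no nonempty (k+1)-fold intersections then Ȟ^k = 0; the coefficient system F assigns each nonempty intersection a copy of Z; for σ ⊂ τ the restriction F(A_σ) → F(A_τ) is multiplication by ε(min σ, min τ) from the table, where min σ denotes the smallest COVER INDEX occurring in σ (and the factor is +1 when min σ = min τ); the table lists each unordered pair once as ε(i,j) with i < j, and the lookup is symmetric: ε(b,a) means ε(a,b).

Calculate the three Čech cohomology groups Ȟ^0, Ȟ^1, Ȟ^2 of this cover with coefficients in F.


intersection data:
  A12={r} A13={p} A14={q} A15={s} A23={v} A45={u}
C dims 5,6; δ0: rk 5, SNF 1^4·2
Ȟ^0 = (5 − 5) − 0 = 0, so Ȟ^0 ≅ 0
Ȟ^1 = (6 − 0) − 5 = 1 plus torsion [2], so Ȟ^1 ≅ Z ⊕ Z/2
Ȟ^2 = (0 − 0) − 0 = 0, so Ȟ^2 ≅ 0

Ȟ^0(U;F) ≅ 0,  Ȟ^1(U;F) ≅ Z ⊕ Z/2,  Ȟ^2(U;F) ≅ 0


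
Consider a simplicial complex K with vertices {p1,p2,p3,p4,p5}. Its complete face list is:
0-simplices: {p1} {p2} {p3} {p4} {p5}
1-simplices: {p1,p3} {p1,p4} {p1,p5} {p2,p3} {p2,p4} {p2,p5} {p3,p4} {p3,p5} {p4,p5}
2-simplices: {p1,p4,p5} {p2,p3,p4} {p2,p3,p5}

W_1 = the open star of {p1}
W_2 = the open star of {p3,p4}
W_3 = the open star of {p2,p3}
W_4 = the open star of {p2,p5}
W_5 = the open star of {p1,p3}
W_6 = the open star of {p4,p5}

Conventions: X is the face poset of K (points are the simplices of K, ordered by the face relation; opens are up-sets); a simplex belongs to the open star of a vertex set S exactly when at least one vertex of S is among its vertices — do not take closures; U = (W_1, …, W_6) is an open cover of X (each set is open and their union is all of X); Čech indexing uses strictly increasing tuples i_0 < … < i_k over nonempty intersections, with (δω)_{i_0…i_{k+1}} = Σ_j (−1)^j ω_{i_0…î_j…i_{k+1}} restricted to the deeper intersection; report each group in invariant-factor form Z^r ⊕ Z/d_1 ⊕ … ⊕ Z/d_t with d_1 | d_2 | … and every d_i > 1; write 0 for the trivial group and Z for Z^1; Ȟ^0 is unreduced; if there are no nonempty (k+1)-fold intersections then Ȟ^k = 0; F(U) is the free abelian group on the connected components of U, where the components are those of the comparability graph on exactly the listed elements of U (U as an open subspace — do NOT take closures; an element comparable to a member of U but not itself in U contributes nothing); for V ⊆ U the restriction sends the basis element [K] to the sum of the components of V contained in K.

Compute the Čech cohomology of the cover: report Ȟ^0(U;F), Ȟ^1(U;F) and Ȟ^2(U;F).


Ȟ^0 ≅ Z; Ȟ^1 ≅ Z^2; Ȟ^2 ≅ 0

intersection data:
  W1={{p1},{p1,p3},{p1,p4},{p1,p5},{p1,p4,p5}} W2={{p3},{p4},{p1,p3},{p1,p4},{p2,p3},{p2,p4},{p3,p4},{p3,p5},{p4,p5},{p1,p4,p5},{p2,p3,p4},{p2,p3,p5}} W3={{p2},{p3},{p1,p3},{p2,p3},{p2,p4},{p2,p5},{p3,p4},{p3,p5},{p2,p3,p4},{p2,p3,p5}} W4={{p2},{p5},{p1,p5},{p2,p3},{p2,p4},{p2,p5},{p3,p5},{p4,p5},{p1,p4,p5},{p2,p3,p4},{p2,p3,p5}} W5={{p1},{p3},{p1,p3},{p1,p4},{p1,p5},{p2,p3},{p3,p4},{p3,p5},{p1,p4,p5},{p2,p3,p4},{p2,p3,p5}} W6={{p4},{p5},{p1,p4},{p1,p5},{p2,p4},{p2,p5},{p3,p4},{p3,p5},{p4,p5},{p1,p4,p5},{p2,p3,p4},{p2,p3,p5}}
  W12={{p1,p3},{p1,p4},{p1,p4,p5}} W13={{p1,p3}} W14={{p1,p5},{p1,p4,p5}} W15={{p1},{p1,p3},{p1,p4},{p1,p5},{p1,p4,p5}} W16={{p1,p4},{p1,p5},{p1,p4,p5}} W23={{p3},{p1,p3},{p2,p3},{p2,p4},{p3,p4},{p3,p5},{p2,p3,p4},{p2,p3,p5}} W24={{p2,p3},{p2,p4},{p3,p5},{p4,p5},{p1,p4,p5},{p2,p3,p4},{p2,p3,p5}} W25={{p3},{p1,p3},{p1,p4},{p2,p3},{p3,p4},{p3,p5},{p1,p4,p5},{p2,p3,p4},{p2,p3,p5}} W26={{p4},{p1,p4},{p2,p4},{p3,p4},{p3,p5},{p4,p5},{p1,p4,p5},{p2,p3,p4},{p2,p3,p5}} W34={{p2},{p2,p3},{p2,p4},{p2,p5},{p3,p5},{p2,p3,p4},{p2,p3,p5}} W35={{p3},{p1,p3},{p2,p3},{p3,p4},{p3,p5},{p2,p3,p4},{p2,p3,p5}} W36={{p2,p4},{p2,p5},{p3,p4},{p3,p5},{p2,p3,p4},{p2,p3,p5}} W45={{p1,p5},{p2,p3},{p3,p5},{p1,p4,p5},{p2,p3,p4},{p2,p3,p5}} W46={{p5},{p1,p5},{p2,p4},{p2,p5},{p3,p5},{p4,p5},{p1,p4,p5},{p2,p3,p4},{p2,p3,p5}} W56={{p1,p4},{p1,p5},{p3,p4},{p3,p5},{p1,p4,p5},{p2,p3,p4},{p2,p3,p5}}
  W123={{p1,p3}} W124={{p1,p4,p5}} W125={{p1,p3},{p1,p4},{p1,p4,p5}} W126={{p1,p4},{p1,p4,p5}} W135={{p1,p3}} W145={{p1,p5},{p1,p4,p5}} W146={{p1,p5},{p1,p4,p5}} W156={{p1,p4},{p1,p5},{p1,p4,p5}} W234={{p2,p3},{p2,p4},{p3,p5},{p2,p3,p4},{p2,p3,p5}} W235={{p3},{p1,p3},{p2,p3},{p3,p4},{p3,p5},{p2,p3,p4},{p2,p3,p5}} W236={{p2,p4},{p3,p4},{p3,p5},{p2,p3,p4},{p2,p3,p5}} W245={{p2,p3},{p3,p5},{p1,p4,p5},{p2,p3,p4},{p2,p3,p5}} W246={{p2,p4},{p3,p5},{p4,p5},{p1,p4,p5},{p2,p3,p4},{p2,p3,p5}} W256={{p1,p4},{p3,p4},{p3,p5},{p1,p4,p5},{p2,p3,p4},{p2,p3,p5}} W345={{p2,p3},{p3,p5},{p2,p3,p4},{p2,p3,p5}} W346={{p2,p4},{p2,p5},{p3,p5},{p2,p3,p4},{p2,p3,p5}} W356={{p3,p4},{p3,p5},{p2,p3,p4},{p2,p3,p5}} W456={{p1,p5},{p3,p5},{p1,p4,p5},{p2,p3,p4},{p2,p3,p5}}
  W1235={{p1,p3}} W1245={{p1,p4,p5}} W1246={{p1,p4,p5}} W1256={{p1,p4},{p1,p4,p5}} W1456={{p1,p5},{p1,p4,p5}} W2345={{p2,p3},{p3,p5},{p2,p3,p4},{p2,p3,p5}} W2346={{p2,p4},{p3,p5},{p2,p3,p4},{p2,p3,p5}} W2356={{p3,p4},{p3,p5},{p2,p3,p4},{p2,p3,p5}} W2456={{p3,p5},{p1,p4,p5},{p2,p3,p4},{p2,p3,p5}} W3456={{p3,p5},{p2,p3,p4},{p2,p3,p5}}
  W12456={{p1,p4,p5}} W23456={{p3,p5},{p2,p3,p4},{p2,p3,p5}}
components per intersection:
  W1: {{p1},{p1,p3},{p1,p4},{p1,p5},{p1,p4,p5}}
  W2: {{p3},{p4},{p1,p3},{p1,p4},{p2,p3},{p2,p4},{p3,p4},{p3,p5},{p4,p5},{p1,p4,p5},{p2,p3,p4},{p2,p3,p5}}
  W3: {{p2},{p3},{p1,p3},{p2,p3},{p2,p4},{p2,p5},{p3,p4},{p3,p5},{p2,p3,p4},{p2,p3,p5}}
  W4: {{p2},{p5},{p1,p5},{p2,p3},{p2,p4},{p2,p5},{p3,p5},{p4,p5},{p1,p4,p5},{p2,p3,p4},{p2,p3,p5}}
  W5: {{p1},{p3},{p1,p3},{p1,p4},{p1,p5},{p2,p3},{p3,p4},{p3,p5},{p1,p4,p5},{p2,p3,p4},{p2,p3,p5}}
  W6: {{p4},{p5},{p1,p4},{p1,p5},{p2,p4},{p2,p5},{p3,p4},{p3,p5},{p4,p5},{p1,p4,p5},{p2,p3,p4},{p2,p3,p5}}
  W12: {{p1,p3}} {{p1,p4},{p1,p4,p5}}
  W13: {{p1,p3}}
  W14: {{p1,p5},{p1,p4,p5}}
  W15: {{p1},{p1,p3},{p1,p4},{p1,p5},{p1,p4,p5}}
  W16: {{p1,p4},{p1,p5},{p1,p4,p5}}
  W23: {{p3},{p1,p3},{p2,p3},{p2,p4},{p3,p4},{p3,p5},{p2,p3,p4},{p2,p3,p5}}
  W24: {{p2,p3},{p2,p4},{p3,p5},{p2,p3,p4},{p2,p3,p5}} {{p4,p5},{p1,p4,p5}}
  W25: {{p3},{p1,p3},{p2,p3},{p3,p4},{p3,p5},{p2,p3,p4},{p2,p3,p5}} {{p1,p4},{p1,p4,p5}}
  W26: {{p4},{p1,p4},{p2,p4},{p3,p4},{p4,p5},{p1,p4,p5},{p2,p3,p4}} {{p3,p5},{p2,p3,p5}}
  W34: {{p2},{p2,p3},{p2,p4},{p2,p5},{p3,p5},{p2,p3,p4},{p2,p3,p5}}
  W35: {{p3},{p1,p3},{p2,p3},{p3,p4},{p3,p5},{p2,p3,p4},{p2,p3,p5}}
  W36: {{p2,p4},{p3,p4},{p2,p3,p4}} {{p2,p5},{p3,p5},{p2,p3,p5}}
  W45: {{p1,p5},{p1,p4,p5}} {{p2,p3},{p3,p5},{p2,p3,p4},{p2,p3,p5}}
  W46: {{p5},{p1,p5},{p2,p5},{p3,p5},{p4,p5},{p1,p4,p5},{p2,p3,p5}} {{p2,p4},{p2,p3,p4}}
  W56: {{p1,p4},{p1,p5},{p1,p4,p5}} {{p3,p4},{p2,p3,p4}} {{p3,p5},{p2,p3,p5}}
  W123: {{p1,p3}}
  W124: {{p1,p4,p5}}
  W125: {{p1,p3}} {{p1,p4},{p1,p4,p5}}
  W126: {{p1,p4},{p1,p4,p5}}
  W135: {{p1,p3}}
  W145: {{p1,p5},{p1,p4,p5}}
  W146: {{p1,p5},{p1,p4,p5}}
  W156: {{p1,p4},{p1,p5},{p1,p4,p5}}
  W234: {{p2,p3},{p2,p4},{p3,p5},{p2,p3,p4},{p2,p3,p5}}
  W235: {{p3},{p1,p3},{p2,p3},{p3,p4},{p3,p5},{p2,p3,p4},{p2,p3,p5}}
  W236: {{p2,p4},{p3,p4},{p2,p3,p4}} {{p3,p5},{p2,p3,p5}}
  W245: {{p2,p3},{p3,p5},{p2,p3,p4},{p2,p3,p5}} {{p1,p4,p5}}
  W246: {{p2,p4},{p2,p3,p4}} {{p3,p5},{p2,p3,p5}} {{p4,p5},{p1,p4,p5}}
  W256: {{p1,p4},{p1,p4,p5}} {{p3,p4},{p2,p3,p4}} {{p3,p5},{p2,p3,p5}}
  W345: {{p2,p3},{p3,p5},{p2,p3,p4},{p2,p3,p5}}
  W346: {{p2,p4},{p2,p3,p4}} {{p2,p5},{p3,p5},{p2,p3,p5}}
  W356: {{p3,p4},{p2,p3,p4}} {{p3,p5},{p2,p3,p5}}
  W456: {{p1,p5},{p1,p4,p5}} {{p3,p5},{p2,p3,p5}} {{p2,p3,p4}}
  W1235: {{p1,p3}}
  W1245: {{p1,p4,p5}}
  W1246: {{p1,p4,p5}}
  W1256: {{p1,p4},{p1,p4,p5}}
  W1456: {{p1,p5},{p1,p4,p5}}
  W2345: {{p2,p3},{p3,p5},{p2,p3,p4},{p2,p3,p5}}
  W2346: {{p2,p4},{p2,p3,p4}} {{p3,p5},{p2,p3,p5}}
  W2356: {{p3,p4},{p2,p3,p4}} {{p3,p5},{p2,p3,p5}}
  W2456: {{p3,p5},{p2,p3,p5}} {{p1,p4,p5}} {{p2,p3,p4}}
  W3456: {{p3,p5},{p2,p3,p5}} {{p2,p3,p4}}
  W12456: {{p1,p4,p5}}
  W23456: {{p3,p5},{p2,p3,p5}} {{p2,p3,p4}}
C dims 6,24,29,15; δ0: rk 5, SNF 1^5; δ1: rk 17, SNF 1^17; δ2: rk 12, SNF 1^12
Ȟ^0 = (6 − 5) − 0 = 1, so Ȟ^0 ≅ Z
Ȟ^1 = (24 − 17) − 5 = 2, so Ȟ^1 ≅ Z^2
Ȟ^2 = (29 − 12) − 17 = 0, so Ȟ^2 ≅ 0


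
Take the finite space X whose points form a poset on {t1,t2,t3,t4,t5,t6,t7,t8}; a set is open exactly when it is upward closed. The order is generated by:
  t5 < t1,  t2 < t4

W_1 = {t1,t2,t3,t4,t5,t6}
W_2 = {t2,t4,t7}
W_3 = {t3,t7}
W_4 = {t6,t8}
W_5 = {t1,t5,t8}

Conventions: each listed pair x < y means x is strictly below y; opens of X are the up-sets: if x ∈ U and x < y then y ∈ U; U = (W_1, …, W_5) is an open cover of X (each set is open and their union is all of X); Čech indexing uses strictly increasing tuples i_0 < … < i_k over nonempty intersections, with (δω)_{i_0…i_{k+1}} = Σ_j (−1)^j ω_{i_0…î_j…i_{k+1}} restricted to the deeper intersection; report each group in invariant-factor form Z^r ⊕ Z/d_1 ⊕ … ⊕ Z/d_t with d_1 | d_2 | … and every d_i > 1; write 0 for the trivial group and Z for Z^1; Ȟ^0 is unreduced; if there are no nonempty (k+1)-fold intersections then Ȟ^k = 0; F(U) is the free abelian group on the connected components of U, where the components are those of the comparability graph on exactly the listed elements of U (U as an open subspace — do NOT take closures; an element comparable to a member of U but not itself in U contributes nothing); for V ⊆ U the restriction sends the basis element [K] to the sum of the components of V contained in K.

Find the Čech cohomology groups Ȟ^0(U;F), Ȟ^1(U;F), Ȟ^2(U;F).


Ȟ^0 ≅ Z^6, Ȟ^1 ≅ 0, Ȟ^2 ≅ 0

intersection data:
  W12={t2,t4} W13={t3} W14={t6} W15={t1,t5} W23={t7} W45={t8}
components per intersection:
  W1: {t1,t5} {t2,t4} {t3} {t6}
  W2: {t2,t4} {t7}
  W3: {t3} {t7}
  W4: {t6} {t8}
  W5: {t1,t5} {t8}
  W12: {t2,t4}
  W13: {t3}
  W14: {t6}
  W15: {t1,t5}
  W23: {t7}
  W45: {t8}
C dims 12,6; δ0: rk 6, SNF 1^6
Ȟ^0 = (12 − 6) − 0 = 6, so Ȟ^0 ≅ Z^6
Ȟ^1 = (6 − 0) − 6 = 0, so Ȟ^1 ≅ 0
Ȟ^2 = (0 − 0) − 0 = 0, so Ȟ^2 ≅ 0


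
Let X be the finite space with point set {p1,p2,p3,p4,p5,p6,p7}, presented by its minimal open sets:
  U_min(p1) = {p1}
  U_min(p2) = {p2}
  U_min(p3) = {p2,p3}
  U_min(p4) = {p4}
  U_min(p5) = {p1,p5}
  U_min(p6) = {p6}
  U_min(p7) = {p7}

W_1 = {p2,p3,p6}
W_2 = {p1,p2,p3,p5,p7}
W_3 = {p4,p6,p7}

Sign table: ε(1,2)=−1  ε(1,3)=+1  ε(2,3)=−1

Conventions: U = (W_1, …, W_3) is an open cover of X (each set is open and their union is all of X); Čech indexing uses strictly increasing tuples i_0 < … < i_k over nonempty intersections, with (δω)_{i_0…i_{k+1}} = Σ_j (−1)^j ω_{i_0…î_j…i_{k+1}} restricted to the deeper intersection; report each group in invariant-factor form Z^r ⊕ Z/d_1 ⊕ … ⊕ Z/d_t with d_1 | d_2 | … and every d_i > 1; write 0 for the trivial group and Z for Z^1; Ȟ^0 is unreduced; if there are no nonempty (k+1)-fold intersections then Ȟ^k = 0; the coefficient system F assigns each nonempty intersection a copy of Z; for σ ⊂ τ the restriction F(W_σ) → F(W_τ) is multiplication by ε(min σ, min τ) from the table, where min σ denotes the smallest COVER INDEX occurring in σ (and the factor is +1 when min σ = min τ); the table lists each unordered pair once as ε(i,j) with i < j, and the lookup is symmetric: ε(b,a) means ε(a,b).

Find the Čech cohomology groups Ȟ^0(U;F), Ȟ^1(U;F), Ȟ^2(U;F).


cover nerve:
  W12={p2,p3} W13={p6} W23={p7}
C dims 3,3; δ0: rk 2, SNF 1^2
Ȟ^0: (3−2)−0=1 ⇒ Z
Ȟ^1: (3−0)−2=1 ⇒ Z
Ȟ^2: (0−0)−0=0 ⇒ 0

Ȟ^0 ≅ Z,  Ȟ^1 ≅ Z,  Ȟ^2 ≅ 0


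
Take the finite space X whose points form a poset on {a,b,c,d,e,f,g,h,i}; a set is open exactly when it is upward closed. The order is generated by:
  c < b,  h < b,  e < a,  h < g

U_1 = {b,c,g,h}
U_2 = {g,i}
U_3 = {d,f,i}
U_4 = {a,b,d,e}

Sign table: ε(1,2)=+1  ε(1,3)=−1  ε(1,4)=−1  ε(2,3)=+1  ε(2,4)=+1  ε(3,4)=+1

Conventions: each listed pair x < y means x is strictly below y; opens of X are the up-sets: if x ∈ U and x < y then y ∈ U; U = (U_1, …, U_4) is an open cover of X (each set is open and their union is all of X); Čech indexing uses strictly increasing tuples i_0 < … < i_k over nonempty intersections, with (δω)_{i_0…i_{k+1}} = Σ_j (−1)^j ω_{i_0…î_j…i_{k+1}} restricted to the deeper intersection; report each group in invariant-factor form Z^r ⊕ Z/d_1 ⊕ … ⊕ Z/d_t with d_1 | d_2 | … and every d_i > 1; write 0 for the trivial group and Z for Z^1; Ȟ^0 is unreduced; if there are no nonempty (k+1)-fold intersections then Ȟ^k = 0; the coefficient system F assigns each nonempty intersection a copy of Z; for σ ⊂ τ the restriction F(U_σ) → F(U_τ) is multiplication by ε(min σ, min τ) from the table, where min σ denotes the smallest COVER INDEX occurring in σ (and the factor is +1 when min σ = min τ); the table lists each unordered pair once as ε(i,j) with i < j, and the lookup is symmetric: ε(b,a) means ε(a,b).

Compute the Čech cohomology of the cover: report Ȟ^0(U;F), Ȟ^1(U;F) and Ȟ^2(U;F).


Ȟ^0(U;F) ≅ 0; Ȟ^1(U;F) ≅ Z/2; Ȟ^2(U;F) ≅ 0

nonempty overlaps:
  U12={g} U14={b} U23={i} U34={d}
C dims 4,4; δ0: rk 4, SNF 1^3·2
degree 0: 4−4−0 = 0 → Ȟ^0 ≅ 0
degree 1: 4−0−4 = 0 plus torsion [2] → Ȟ^1 ≅ Z/2
degree 2: 0−0−0 = 0 → Ȟ^2 ≅ 0


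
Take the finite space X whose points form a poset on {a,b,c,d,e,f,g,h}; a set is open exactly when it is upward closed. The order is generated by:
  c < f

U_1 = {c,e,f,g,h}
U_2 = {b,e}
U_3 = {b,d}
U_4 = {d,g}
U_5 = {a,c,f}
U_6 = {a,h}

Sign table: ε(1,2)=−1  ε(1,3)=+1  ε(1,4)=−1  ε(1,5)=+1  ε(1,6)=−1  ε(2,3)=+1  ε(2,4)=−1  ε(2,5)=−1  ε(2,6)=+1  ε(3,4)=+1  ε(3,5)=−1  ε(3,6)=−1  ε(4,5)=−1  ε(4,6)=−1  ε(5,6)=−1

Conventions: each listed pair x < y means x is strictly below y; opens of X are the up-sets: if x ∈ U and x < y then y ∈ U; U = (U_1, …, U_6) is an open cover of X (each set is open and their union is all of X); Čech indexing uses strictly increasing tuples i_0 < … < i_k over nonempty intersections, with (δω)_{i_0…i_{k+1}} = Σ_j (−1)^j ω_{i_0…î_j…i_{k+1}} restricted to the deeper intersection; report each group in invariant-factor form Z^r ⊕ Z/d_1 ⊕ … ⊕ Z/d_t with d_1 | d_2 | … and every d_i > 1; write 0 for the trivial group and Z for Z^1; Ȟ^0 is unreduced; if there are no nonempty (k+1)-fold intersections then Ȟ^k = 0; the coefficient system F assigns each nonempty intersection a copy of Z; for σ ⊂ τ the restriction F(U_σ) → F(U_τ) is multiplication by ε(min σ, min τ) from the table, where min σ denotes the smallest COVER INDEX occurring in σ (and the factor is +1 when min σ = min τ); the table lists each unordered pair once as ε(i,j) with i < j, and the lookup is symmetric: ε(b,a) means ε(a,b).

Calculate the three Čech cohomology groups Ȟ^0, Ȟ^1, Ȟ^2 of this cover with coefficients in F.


nerve simplices:
  U12={e} U14={g} U15={c,f} U16={h} U23={b} U34={d} U56={a}
C dims 6,7; δ0: rk 5, SNF 1^5
degree 0: 6−5−0 = 1 → Ȟ^0 ≅ Z
degree 1: 7−0−5 = 2 → Ȟ^1 ≅ Z^2
degree 2: 0−0−0 = 0 → Ȟ^2 ≅ 0

Ȟ^0 = Z, Ȟ^1 = Z^2, Ȟ^2 = 0


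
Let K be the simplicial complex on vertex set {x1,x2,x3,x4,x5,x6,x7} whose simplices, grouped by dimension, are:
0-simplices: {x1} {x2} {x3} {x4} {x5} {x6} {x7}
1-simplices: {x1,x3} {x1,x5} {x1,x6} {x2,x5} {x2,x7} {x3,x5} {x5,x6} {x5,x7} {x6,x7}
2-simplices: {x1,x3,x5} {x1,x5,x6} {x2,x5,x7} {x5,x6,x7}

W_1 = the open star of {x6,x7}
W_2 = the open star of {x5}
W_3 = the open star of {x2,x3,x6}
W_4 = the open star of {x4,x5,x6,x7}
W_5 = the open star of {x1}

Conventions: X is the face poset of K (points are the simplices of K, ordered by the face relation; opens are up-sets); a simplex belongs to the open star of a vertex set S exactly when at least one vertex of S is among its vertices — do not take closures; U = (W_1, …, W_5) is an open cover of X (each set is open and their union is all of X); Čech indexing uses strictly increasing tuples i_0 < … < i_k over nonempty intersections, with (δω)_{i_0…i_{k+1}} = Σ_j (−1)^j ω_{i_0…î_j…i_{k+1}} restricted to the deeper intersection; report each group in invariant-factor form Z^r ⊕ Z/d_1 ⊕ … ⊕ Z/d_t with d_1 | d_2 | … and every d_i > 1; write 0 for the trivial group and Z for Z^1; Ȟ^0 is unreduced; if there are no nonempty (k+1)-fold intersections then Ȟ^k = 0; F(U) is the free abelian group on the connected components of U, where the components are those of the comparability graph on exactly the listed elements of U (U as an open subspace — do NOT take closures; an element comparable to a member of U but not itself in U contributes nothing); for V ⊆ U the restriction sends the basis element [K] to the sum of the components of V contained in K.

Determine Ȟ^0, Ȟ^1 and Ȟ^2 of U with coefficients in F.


nerve of the cover:
  W1={{x6},{x7},{x1,x6},{x2,x7},{x5,x6},{x5,x7},{x6,x7},{x1,x5,x6},{x2,x5,x7},{x5,x6,x7}} W2={{x5},{x1,x5},{x2,x5},{x3,x5},{x5,x6},{x5,x7},{x1,x3,x5},{x1,x5,x6},{x2,x5,x7},{x5,x6,x7}} W3={{x2},{x3},{x6},{x1,x3},{x1,x6},{x2,x5},{x2,x7},{x3,x5},{x5,x6},{x6,x7},{x1,x3,x5},{x1,x5,x6},{x2,x5,x7},{x5,x6,x7}} W4={{x4},{x5},{x6},{x7},{x1,x5},{x1,x6},{x2,x5},{x2,x7},{x3,x5},{x5,x6},{x5,x7},{x6,x7},{x1,x3,x5},{x1,x5,x6},{x2,x5,x7},{x5,x6,x7}} W5={{x1},{x1,x3},{x1,x5},{x1,x6},{x1,x3,x5},{x1,x5,x6}}
  W12={{x5,x6},{x5,x7},{x1,x5,x6},{x2,x5,x7},{x5,x6,x7}} W13={{x6},{x1,x6},{x2,x7},{x5,x6},{x6,x7},{x1,x5,x6},{x2,x5,x7},{x5,x6,x7}} W14={{x6},{x7},{x1,x6},{x2,x7},{x5,x6},{x5,x7},{x6,x7},{x1,x5,x6},{x2,x5,x7},{x5,x6,x7}} W15={{x1,x6},{x1,x5,x6}} W23={{x2,x5},{x3,x5},{x5,x6},{x1,x3,x5},{x1,x5,x6},{x2,x5,x7},{x5,x6,x7}} W24={{x5},{x1,x5},{x2,x5},{x3,x5},{x5,x6},{x5,x7},{x1,x3,x5},{x1,x5,x6},{x2,x5,x7},{x5,x6,x7}} W25={{x1,x5},{x1,x3,x5},{x1,x5,x6}} W34={{x6},{x1,x6},{x2,x5},{x2,x7},{x3,x5},{x5,x6},{x6,x7},{x1,x3,x5},{x1,x5,x6},{x2,x5,x7},{x5,x6,x7}} W35={{x1,x3},{x1,x6},{x1,x3,x5},{x1,x5,x6}} W45={{x1,x5},{x1,x6},{x1,x3,x5},{x1,x5,x6}}
  W123={{x5,x6},{x1,x5,x6},{x2,x5,x7},{x5,x6,x7}} W124={{x5,x6},{x5,x7},{x1,x5,x6},{x2,x5,x7},{x5,x6,x7}} W125={{x1,x5,x6}} W134={{x6},{x1,x6},{x2,x7},{x5,x6},{x6,x7},{x1,x5,x6},{x2,x5,x7},{x5,x6,x7}} W135={{x1,x6},{x1,x5,x6}} W145={{x1,x6},{x1,x5,x6}} W234={{x2,x5},{x3,x5},{x5,x6},{x1,x3,x5},{x1,x5,x6},{x2,x5,x7},{x5,x6,x7}} W235={{x1,x3,x5},{x1,x5,x6}} W245={{x1,x5},{x1,x3,x5},{x1,x5,x6}} W345={{x1,x6},{x1,x3,x5},{x1,x5,x6}}
  W1234={{x5,x6},{x1,x5,x6},{x2,x5,x7},{x5,x6,x7}} W1235={{x1,x5,x6}} W1245={{x1,x5,x6}} W1345={{x1,x6},{x1,x5,x6}} W2345={{x1,x3,x5},{x1,x5,x6}}
  W12345={{x1,x5,x6}}
components per intersection:
  W1: {{x6},{x7},{x1,x6},{x2,x7},{x5,x6},{x5,x7},{x6,x7},{x1,x5,x6},{x2,x5,x7},{x5,x6,x7}}
  W2: {{x5},{x1,x5},{x2,x5},{x3,x5},{x5,x6},{x5,x7},{x1,x3,x5},{x1,x5,x6},{x2,x5,x7},{x5,x6,x7}}
  W3: {{x2},{x2,x5},{x2,x7},{x2,x5,x7}} {{x3},{x1,x3},{x3,x5},{x1,x3,x5}} {{x6},{x1,x6},{x5,x6},{x6,x7},{x1,x5,x6},{x5,x6,x7}}
  W4: {{x4}} {{x5},{x6},{x7},{x1,x5},{x1,x6},{x2,x5},{x2,x7},{x3,x5},{x5,x6},{x5,x7},{x6,x7},{x1,x3,x5},{x1,x5,x6},{x2,x5,x7},{x5,x6,x7}}
  W5: {{x1},{x1,x3},{x1,x5},{x1,x6},{x1,x3,x5},{x1,x5,x6}}
  W12: {{x5,x6},{x5,x7},{x1,x5,x6},{x2,x5,x7},{x5,x6,x7}}
  W13: {{x6},{x1,x6},{x5,x6},{x6,x7},{x1,x5,x6},{x5,x6,x7}} {{x2,x7},{x2,x5,x7}}
  W14: {{x6},{x7},{x1,x6},{x2,x7},{x5,x6},{x5,x7},{x6,x7},{x1,x5,x6},{x2,x5,x7},{x5,x6,x7}}
  W15: {{x1,x6},{x1,x5,x6}}
  W23: {{x2,x5},{x2,x5,x7}} {{x3,x5},{x1,x3,x5}} {{x5,x6},{x1,x5,x6},{x5,x6,x7}}
  W24: {{x5},{x1,x5},{x2,x5},{x3,x5},{x5,x6},{x5,x7},{x1,x3,x5},{x1,x5,x6},{x2,x5,x7},{x5,x6,x7}}
  W25: {{x1,x5},{x1,x3,x5},{x1,x5,x6}}
  W34: {{x6},{x1,x6},{x5,x6},{x6,x7},{x1,x5,x6},{x5,x6,x7}} {{x2,x5},{x2,x7},{x2,x5,x7}} {{x3,x5},{x1,x3,x5}}
  W35: {{x1,x3},{x1,x3,x5}} {{x1,x6},{x1,x5,x6}}
  W45: {{x1,x5},{x1,x6},{x1,x3,x5},{x1,x5,x6}}
  W123: {{x5,x6},{x1,x5,x6},{x5,x6,x7}} {{x2,x5,x7}}
  W124: {{x5,x6},{x5,x7},{x1,x5,x6},{x2,x5,x7},{x5,x6,x7}}
  W125: {{x1,x5,x6}}
  W134: {{x6},{x1,x6},{x5,x6},{x6,x7},{x1,x5,x6},{x5,x6,x7}} {{x2,x7},{x2,x5,x7}}
  W135: {{x1,x6},{x1,x5,x6}}
  W145: {{x1,x6},{x1,x5,x6}}
  W234: {{x2,x5},{x2,x5,x7}} {{x3,x5},{x1,x3,x5}} {{x5,x6},{x1,x5,x6},{x5,x6,x7}}
  W235: {{x1,x3,x5}} {{x1,x5,x6}}
  W245: {{x1,x5},{x1,x3,x5},{x1,x5,x6}}
  W345: {{x1,x6},{x1,x5,x6}} {{x1,x3,x5}}
  W1234: {{x5,x6},{x1,x5,x6},{x5,x6,x7}} {{x2,x5,x7}}
  W1235: {{x1,x5,x6}}
  W1245: {{x1,x5,x6}}
  W1345: {{x1,x6},{x1,x5,x6}}
  W2345: {{x1,x3,x5}} {{x1,x5,x6}}
  W12345: {{x1,x5,x6}}
C dims 8,16,16,7; δ0: rk 6, SNF 1^6; δ1: rk 10, SNF 1^10; δ2: rk 6, SNF 1^6
Ȟ^0 = (8 − 6) − 0 = 2, so Ȟ^0 ≅ Z^2
Ȟ^1 = (16 − 10) − 6 = 0, so Ȟ^1 ≅ 0
Ȟ^2 = (16 − 6) − 10 = 0, so Ȟ^2 ≅ 0

Ȟ^0 = Z^2; Ȟ^1 = 0; Ȟ^2 = 0


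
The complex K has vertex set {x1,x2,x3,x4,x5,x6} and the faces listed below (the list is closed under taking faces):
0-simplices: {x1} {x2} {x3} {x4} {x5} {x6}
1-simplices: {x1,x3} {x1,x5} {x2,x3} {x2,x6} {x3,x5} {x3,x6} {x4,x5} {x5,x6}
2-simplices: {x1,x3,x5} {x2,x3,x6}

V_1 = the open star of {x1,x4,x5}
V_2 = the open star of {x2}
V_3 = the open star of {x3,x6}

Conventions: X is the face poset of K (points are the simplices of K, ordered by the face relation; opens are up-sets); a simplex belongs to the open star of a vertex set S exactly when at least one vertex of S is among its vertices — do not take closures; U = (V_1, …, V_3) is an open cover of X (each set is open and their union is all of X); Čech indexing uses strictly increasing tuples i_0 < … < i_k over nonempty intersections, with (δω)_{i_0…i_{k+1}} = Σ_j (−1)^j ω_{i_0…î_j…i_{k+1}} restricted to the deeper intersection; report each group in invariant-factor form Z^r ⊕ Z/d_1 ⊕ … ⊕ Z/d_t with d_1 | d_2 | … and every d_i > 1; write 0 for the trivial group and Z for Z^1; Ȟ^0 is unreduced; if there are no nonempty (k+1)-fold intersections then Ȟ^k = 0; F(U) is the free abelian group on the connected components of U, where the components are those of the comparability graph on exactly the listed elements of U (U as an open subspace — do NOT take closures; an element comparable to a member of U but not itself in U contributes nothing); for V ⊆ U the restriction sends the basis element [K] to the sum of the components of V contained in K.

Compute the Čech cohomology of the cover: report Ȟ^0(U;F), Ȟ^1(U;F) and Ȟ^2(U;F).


Ȟ^0 ≅ Z, Ȟ^1 ≅ Z and Ȟ^2 ≅ 0

cover nerve:
  V1={{x1},{x4},{x5},{x1,x3},{x1,x5},{x3,x5},{x4,x5},{x5,x6},{x1,x3,x5}} V2={{x2},{x2,x3},{x2,x6},{x2,x3,x6}} V3={{x3},{x6},{x1,x3},{x2,x3},{x2,x6},{x3,x5},{x3,x6},{x5,x6},{x1,x3,x5},{x2,x3,x6}}
  V13={{x1,x3},{x3,x5},{x5,x6},{x1,x3,x5}} V23={{x2,x3},{x2,x6},{x2,x3,x6}}
components per intersection:
  V1: {{x1},{x4},{x5},{x1,x3},{x1,x5},{x3,x5},{x4,x5},{x5,x6},{x1,x3,x5}}
  V2: {{x2},{x2,x3},{x2,x6},{x2,x3,x6}}
  V3: {{x3},{x6},{x1,x3},{x2,x3},{x2,x6},{x3,x5},{x3,x6},{x5,x6},{x1,x3,x5},{x2,x3,x6}}
  V13: {{x1,x3},{x3,x5},{x1,x3,x5}} {{x5,x6}}
  V23: {{x2,x3},{x2,x6},{x2,x3,x6}}
C dims 3,3; δ0: rk 2, SNF 1^2
Ȟ^0: (3−2)−0=1 ⇒ Z
Ȟ^1: (3−0)−2=1 ⇒ Z
Ȟ^2: (0−0)−0=0 ⇒ 0


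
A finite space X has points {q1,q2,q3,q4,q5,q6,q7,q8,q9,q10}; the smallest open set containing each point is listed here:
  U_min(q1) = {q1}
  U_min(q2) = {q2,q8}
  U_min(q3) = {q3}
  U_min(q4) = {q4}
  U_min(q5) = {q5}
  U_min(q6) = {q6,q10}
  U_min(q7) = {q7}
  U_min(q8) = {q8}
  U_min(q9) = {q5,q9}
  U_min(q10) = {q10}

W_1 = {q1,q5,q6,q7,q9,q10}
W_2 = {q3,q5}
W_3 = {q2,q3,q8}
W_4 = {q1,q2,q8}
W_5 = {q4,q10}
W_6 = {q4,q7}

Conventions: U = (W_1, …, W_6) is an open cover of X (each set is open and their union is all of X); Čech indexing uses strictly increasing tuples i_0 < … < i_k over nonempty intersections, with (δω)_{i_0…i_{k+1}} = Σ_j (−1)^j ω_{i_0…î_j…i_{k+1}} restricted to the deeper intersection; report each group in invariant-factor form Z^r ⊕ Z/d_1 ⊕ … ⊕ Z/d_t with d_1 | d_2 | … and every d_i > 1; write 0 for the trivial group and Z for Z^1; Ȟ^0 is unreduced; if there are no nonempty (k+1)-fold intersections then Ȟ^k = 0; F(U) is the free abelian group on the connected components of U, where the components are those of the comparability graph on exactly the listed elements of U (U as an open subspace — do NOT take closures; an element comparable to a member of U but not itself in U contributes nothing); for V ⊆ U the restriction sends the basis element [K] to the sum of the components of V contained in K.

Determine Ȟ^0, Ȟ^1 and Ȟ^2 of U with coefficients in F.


nerve simplices:
  W12={q5} W14={q1} W15={q10} W16={q7} W23={q3} W34={q2,q8} W56={q4}
components per intersection:
  W1: {q1} {q5,q9} {q6,q10} {q7}
  W2: {q3} {q5}
  W3: {q2,q8} {q3}
  W4: {q1} {q2,q8}
  W5: {q4} {q10}
  W6: {q4} {q7}
  W12: {q5}
  W14: {q1}
  W15: {q10}
  W16: {q7}
  W23: {q3}
  W34: {q2,q8}
  W56: {q4}
C dims 14,7; δ0: rk 7, SNF 1^7
degree 0: 14−7−0 = 7 → Ȟ^0 ≅ Z^7
degree 1: 7−0−7 = 0 → Ȟ^1 ≅ 0
degree 2: 0−0−0 = 0 → Ȟ^2 ≅ 0

Ȟ^0(U;F) ≅ Z^7, Ȟ^1(U;F) ≅ 0, Ȟ^2(U;F) ≅ 0


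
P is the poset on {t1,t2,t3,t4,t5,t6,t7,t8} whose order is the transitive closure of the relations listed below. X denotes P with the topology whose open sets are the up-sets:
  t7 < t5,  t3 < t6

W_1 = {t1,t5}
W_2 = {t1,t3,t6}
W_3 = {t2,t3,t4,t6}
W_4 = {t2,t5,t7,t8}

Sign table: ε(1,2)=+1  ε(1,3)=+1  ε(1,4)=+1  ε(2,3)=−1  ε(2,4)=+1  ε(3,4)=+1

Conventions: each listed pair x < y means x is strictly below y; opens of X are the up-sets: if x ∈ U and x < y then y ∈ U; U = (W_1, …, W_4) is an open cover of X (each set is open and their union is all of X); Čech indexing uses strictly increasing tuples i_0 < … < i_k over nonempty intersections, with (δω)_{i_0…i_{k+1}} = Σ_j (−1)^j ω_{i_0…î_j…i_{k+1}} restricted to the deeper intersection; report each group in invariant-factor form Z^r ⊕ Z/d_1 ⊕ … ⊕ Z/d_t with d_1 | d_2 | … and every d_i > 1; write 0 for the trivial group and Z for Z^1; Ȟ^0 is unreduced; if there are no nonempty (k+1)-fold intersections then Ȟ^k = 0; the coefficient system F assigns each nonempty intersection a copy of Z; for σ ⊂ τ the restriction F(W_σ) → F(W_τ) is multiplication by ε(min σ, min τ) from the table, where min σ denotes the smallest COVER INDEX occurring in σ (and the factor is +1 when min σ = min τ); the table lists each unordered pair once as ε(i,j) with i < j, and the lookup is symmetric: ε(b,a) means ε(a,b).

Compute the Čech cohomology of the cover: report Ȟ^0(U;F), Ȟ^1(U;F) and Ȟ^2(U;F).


Ȟ^0 = 0,  Ȟ^1 = Z/2,  Ȟ^2 = 0

nonempty overlaps:
  W12={t1} W14={t5} W23={t3,t6} W34={t2}
C dims 4,4; δ0: rk 4, SNF 1^3·2
degree 0: 4−4−0 = 0 → Ȟ^0 ≅ 0
degree 1: 4−0−4 = 0 plus torsion [2] → Ȟ^1 ≅ Z/2
degree 2: 0−0−0 = 0 → Ȟ^2 ≅ 0


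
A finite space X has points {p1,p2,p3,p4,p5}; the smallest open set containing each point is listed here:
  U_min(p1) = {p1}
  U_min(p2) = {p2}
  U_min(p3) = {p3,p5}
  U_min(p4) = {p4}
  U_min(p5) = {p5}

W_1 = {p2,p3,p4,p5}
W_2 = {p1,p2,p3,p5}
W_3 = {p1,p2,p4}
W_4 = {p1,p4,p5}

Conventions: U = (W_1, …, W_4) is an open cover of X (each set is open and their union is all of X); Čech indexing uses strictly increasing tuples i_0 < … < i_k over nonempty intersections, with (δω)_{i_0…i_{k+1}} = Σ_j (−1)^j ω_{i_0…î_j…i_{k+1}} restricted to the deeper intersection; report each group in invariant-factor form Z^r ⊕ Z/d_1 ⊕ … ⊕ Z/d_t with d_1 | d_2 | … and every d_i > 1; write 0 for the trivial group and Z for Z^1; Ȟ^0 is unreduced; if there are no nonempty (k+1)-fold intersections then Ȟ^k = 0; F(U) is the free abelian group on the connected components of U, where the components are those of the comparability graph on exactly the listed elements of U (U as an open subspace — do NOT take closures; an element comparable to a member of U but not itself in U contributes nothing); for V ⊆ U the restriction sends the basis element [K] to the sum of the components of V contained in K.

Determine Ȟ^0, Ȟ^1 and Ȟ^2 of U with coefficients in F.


Ȟ^0 = Z^4; Ȟ^1 = 0; Ȟ^2 = 0

nerve simplices:
  W12={p2,p3,p5} W13={p2,p4} W14={p4,p5} W23={p1,p2} W24={p1,p5} W34={p1,p4}
  W123={p2} W124={p5} W134={p4} W234={p1}
components per intersection:
  W1: {p2} {p3,p5} {p4}
  W2: {p1} {p2} {p3,p5}
  W3: {p1} {p2} {p4}
  W4: {p1} {p4} {p5}
  W12: {p2} {p3,p5}
  W13: {p2} {p4}
  W14: {p4} {p5}
  W23: {p1} {p2}
  W24: {p1} {p5}
  W34: {p1} {p4}
  W123: {p2}
  W124: {p5}
  W134: {p4}
  W234: {p1}
C dims 12,12,4; δ0: rk 8, SNF 1^8; δ1: rk 4, SNF 1^4
degree 0: 12−8−0 = 4 → Ȟ^0 ≅ Z^4
degree 1: 12−4−8 = 0 → Ȟ^1 ≅ 0
degree 2: 4−0−4 = 0 → Ȟ^2 ≅ 0


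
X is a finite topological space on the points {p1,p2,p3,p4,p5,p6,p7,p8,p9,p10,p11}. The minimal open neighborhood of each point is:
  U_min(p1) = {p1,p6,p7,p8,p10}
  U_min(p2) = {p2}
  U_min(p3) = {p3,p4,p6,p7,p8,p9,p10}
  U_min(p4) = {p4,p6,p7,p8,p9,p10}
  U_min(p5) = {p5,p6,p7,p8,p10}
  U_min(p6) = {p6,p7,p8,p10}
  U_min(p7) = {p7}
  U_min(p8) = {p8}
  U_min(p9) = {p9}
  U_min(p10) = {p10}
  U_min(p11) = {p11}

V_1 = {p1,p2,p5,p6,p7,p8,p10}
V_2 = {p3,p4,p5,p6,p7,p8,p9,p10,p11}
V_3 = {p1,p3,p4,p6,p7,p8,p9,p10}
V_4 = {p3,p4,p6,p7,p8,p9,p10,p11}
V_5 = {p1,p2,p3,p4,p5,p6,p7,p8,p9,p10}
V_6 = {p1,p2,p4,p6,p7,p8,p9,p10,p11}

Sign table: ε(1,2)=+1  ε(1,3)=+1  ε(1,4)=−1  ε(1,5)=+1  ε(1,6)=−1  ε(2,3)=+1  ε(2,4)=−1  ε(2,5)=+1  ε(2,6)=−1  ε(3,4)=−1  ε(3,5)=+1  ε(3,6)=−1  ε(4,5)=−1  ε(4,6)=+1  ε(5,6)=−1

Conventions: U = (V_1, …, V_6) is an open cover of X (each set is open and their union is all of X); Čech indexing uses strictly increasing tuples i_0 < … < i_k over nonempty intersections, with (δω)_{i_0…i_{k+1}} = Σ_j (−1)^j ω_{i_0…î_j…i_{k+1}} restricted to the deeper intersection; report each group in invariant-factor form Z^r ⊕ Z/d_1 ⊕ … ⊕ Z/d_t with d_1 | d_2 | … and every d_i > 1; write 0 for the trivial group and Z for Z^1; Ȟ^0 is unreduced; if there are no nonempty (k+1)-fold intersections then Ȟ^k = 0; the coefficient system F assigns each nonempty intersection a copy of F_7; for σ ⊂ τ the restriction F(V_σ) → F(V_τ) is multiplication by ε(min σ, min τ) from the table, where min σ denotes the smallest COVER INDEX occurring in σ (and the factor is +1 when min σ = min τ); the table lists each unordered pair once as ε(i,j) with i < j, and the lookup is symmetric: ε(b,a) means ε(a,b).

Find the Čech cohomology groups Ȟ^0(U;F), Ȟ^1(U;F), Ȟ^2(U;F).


Ȟ^0(U;F) ≅ Z/7,  Ȟ^1(U;F) ≅ 0,  Ȟ^2(U;F) ≅ 0

nerve simplices:
  V12={p5,p6,p7,p8,p10} V13={p1,p6,p7,p8,p10} V14={p6,p7,p8,p10} V15={p1,p2,p5,p6,p7,p8,p10} V16={p1,p2,p6,p7,p8,p10} V23={p3,p4,p6,p7,p8,p9,p10} V24={p3,p4,p6,p7,p8,p9,p10,p11} V25={p3,p4,p5,p6,p7,p8,p9,p10} V26={p4,p6,p7,p8,p9,p10,p11} V34={p3,p4,p6,p7,p8,p9,p10} V35={p1,p3,p4,p6,p7,p8,p9,p10} V36={p1,p4,p6,p7,p8,p9,p10} V45={p3,p4,p6,p7,p8,p9,p10} V46={p4,p6,p7,p8,p9,p10,p11} V56={p1,p2,p4,p6,p7,p8,p9,p10}
  V123={p6,p7,p8,p10} V124={p6,p7,p8,p10} V125={p5,p6,p7,p8,p10} V126={p6,p7,p8,p10} V134={p6,p7,p8,p10} V135={p1,p6,p7,p8,p10} V136={p1,p6,p7,p8,p10} V145={p6,p7,p8,p10} V146={p6,p7,p8,p10} V156={p1,p2,p6,p7,p8,p10} V234={p3,p4,p6,p7,p8,p9,p10} V235={p3,p4,p6,p7,p8,p9,p10} V236={p4,p6,p7,p8,p9,p10} V245={p3,p4,p6,p7,p8,p9,p10} V246={p4,p6,p7,p8,p9,p10,p11} V256={p4,p6,p7,p8,p9,p10} V345={p3,p4,p6,p7,p8,p9,p10} V346={p4,p6,p7,p8,p9,p10} V356={p1,p4,p6,p7,p8,p9,p10} V456={p4,p6,p7,p8,p9,p10}
  V1234={p6,p7,p8,p10} V1235={p6,p7,p8,p10} V1236={p6,p7,p8,p10} V1245={p6,p7,p8,p10} V1246={p6,p7,p8,p10} V1256={p6,p7,p8,p10} V1345={p6,p7,p8,p10} V1346={p6,p7,p8,p10} V1356={p1,p6,p7,p8,p10} V1456={p6,p7,p8,p10} V2345={p3,p4,p6,p7,p8,p9,p10} V2346={p4,p6,p7,p8,p9,p10} V2356={p4,p6,p7,p8,p9,p10} V2456={p4,p6,p7,p8,p9,p10} V3456={p4,p6,p7,p8,p9,p10}
  V12345={p6,p7,p8,p10} V12346={p6,p7,p8,p10} V12356={p6,p7,p8,p10} V12456={p6,p7,p8,p10} V13456={p6,p7,p8,p10} V23456={p4,p6,p7,p8,p9,p10}
  V123456={p6,p7,p8,p10}
C dims 6,15,20,15; δ0: rk_F7 5; δ1: rk_F7 10; δ2: rk_F7 10
degree 0: 6−5−0 = 1 → Ȟ^0 ≅ Z/7
degree 1: 15−10−5 = 0 → Ȟ^1 ≅ 0
degree 2: 20−10−10 = 0 → Ȟ^2 ≅ 0


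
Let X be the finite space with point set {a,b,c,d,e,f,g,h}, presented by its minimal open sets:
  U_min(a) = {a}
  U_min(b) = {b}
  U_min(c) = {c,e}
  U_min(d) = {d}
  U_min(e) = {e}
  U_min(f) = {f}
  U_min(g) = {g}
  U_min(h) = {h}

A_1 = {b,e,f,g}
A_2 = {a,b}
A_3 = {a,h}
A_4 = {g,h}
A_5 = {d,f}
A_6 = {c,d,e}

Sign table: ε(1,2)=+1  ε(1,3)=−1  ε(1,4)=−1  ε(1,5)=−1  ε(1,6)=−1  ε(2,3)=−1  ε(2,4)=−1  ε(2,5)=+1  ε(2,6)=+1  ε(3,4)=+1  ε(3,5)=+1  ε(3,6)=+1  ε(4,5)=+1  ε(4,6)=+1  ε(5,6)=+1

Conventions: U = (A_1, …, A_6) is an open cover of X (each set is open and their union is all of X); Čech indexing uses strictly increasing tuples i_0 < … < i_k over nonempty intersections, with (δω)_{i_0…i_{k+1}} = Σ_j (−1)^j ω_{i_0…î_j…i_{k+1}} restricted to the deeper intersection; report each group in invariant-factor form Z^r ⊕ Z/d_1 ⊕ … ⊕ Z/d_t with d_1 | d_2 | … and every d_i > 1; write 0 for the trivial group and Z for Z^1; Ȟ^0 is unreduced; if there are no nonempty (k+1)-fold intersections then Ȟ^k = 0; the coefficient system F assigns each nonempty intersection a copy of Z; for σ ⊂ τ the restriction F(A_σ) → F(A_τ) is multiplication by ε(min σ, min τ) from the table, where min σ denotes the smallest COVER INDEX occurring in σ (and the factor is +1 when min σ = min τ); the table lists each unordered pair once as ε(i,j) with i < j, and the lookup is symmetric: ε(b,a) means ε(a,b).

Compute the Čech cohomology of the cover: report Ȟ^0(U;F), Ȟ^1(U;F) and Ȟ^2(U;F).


intersection data:
  A12={b} A14={g} A15={f} A16={e} A23={a} A34={h} A56={d}
C dims 6,7; δ0: rk 5, SNF 1^5
Ȟ^0 = (6 − 5) − 0 = 1, so Ȟ^0 ≅ Z
Ȟ^1 = (7 − 0) − 5 = 2, so Ȟ^1 ≅ Z^2
Ȟ^2 = (0 − 0) − 0 = 0, so Ȟ^2 ≅ 0

Ȟ^0(U;F) ≅ Z; Ȟ^1(U;F) ≅ Z^2; Ȟ^2(U;F) ≅ 0
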